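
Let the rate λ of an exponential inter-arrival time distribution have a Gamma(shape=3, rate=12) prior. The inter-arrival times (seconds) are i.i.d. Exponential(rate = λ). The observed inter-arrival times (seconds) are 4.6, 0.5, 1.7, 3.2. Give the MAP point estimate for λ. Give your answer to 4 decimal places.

The Exponential(rate=λ) likelihood is ∝ λ^n e^(−λΣtᵢ). Here n = 4 and Σtᵢ = 4.6 + 0.5 + 1.7 + 3.2 = 10.
Posterior ∝ λ^2e^(−12λ) · λ^4e^(−10λ) = λ^6e^(−22λ), i.e. Gamma(7, 22).
Mode = (a−1)/b = 6/22 ≈ 0.2727.

λ̂_MAP = 0.2727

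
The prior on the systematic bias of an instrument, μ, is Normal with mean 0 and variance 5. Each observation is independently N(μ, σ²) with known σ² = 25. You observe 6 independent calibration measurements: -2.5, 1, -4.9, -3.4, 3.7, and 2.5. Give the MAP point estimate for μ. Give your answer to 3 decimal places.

μ̂_MAP = -0.327

n = 6; x̄ = ((-2.5) + 1 + (-4.9) + (-3.4) + 3.7 + 2.5)/6 = -3.6/6 = -0.6.
For a Normal prior and Normal likelihood with known variance, the posterior is Normal; its mode equals its mean, the precision-weighted average.
Prior precision 1/σ₀² = 1/5 = 0.2; data precision n/σ² = 6/25 = 0.24.
μ̂ = (0.2·0 + 0.24·(-0.6)) / (0.2 + 0.24) = (-0.144)/0.44 = -18/55 ≈ -0.327.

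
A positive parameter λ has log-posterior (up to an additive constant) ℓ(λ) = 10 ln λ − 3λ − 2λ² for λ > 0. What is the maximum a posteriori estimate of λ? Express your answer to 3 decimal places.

λ̂_MAP = 1.250

ℓ'(λ) = 10/λ − 3 − 4λ. Setting this to zero and multiplying by λ: 4λ² + 3λ − 10 = 0.
λ = (−3 + √(3² + 4·4·10)) / (2·4) = (−3 + √169) / 8 = (−3 + 13)/8 = 5/4.
ℓ''(λ) = −10/λ² − 4 < 0, confirming a maximum.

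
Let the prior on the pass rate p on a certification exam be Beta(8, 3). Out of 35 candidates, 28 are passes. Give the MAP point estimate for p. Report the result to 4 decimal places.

p̂_MAP = 0.7955

Prior: Beta(8, 3).
Data: 28 successes in 35 trials. The binomial likelihood contributes p^28(1−p)^7, so the posterior is Beta(8+28, 3+7) = Beta(36, 10).
For Beta(a, b) with a, b > 1 the mode is (a−1)/(a+b−2) = 35/44 ≈ 0.7955.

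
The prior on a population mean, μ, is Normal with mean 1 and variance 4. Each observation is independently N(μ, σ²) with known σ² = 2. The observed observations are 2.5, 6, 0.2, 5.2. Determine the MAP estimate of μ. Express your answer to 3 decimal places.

μ̂_MAP = 3.200

n = 4; x̄ = (2.5 + 6 + 0.2 + 5.2)/4 = 13.9/4 = 3.475.
For a Normal prior and Normal likelihood with known variance, the posterior is Normal; its mode equals its mean, the precision-weighted average.
Prior precision 1/σ₀² = 1/4 = 0.25; data precision n/σ² = 4/2 = 2.
μ̂ = (0.25·1 + 2·3.475) / (0.25 + 2) = 7.2/2.25 = 3.200.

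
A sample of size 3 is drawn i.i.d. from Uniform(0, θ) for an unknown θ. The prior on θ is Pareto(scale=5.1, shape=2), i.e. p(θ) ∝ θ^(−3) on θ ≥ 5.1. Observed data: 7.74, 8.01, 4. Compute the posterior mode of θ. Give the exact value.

The Uniform(0, θ) likelihood is θ^(−n) for θ ≥ max(xᵢ), zero otherwise. Here max(xᵢ) = 8.01.
Posterior ∝ θ^(−3) · θ^(−3) = θ^(−6) on θ ≥ max(5.1, 8.01) = 8.01.
This density is strictly decreasing in θ, so the posterior mode lies at the lower boundary of the support.

θ̂_MAP = 8.01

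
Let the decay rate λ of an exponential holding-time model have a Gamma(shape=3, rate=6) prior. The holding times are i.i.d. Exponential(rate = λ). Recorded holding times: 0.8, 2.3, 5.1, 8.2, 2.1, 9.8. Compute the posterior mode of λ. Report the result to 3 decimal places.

The Exponential(rate=λ) likelihood is ∝ λ^n e^(−λΣtᵢ). Here n = 6 and Σtᵢ = 0.8 + 2.3 + 5.1 + 8.2 + 2.1 + 9.8 = 28.3.
Posterior ∝ λ^2e^(−6λ) · λ^6e^(−28.3λ) = λ^8e^(−34.3λ), i.e. Gamma(9, 34.3).
Mode = (a−1)/b = 8/34.3 ≈ 0.233.

λ̂_MAP = 0.233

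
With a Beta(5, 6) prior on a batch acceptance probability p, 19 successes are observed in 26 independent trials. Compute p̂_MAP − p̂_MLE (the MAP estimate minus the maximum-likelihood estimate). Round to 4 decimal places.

Posterior is Beta(24, 13); MAP = (24−1)/(37−2) = 23/35 ≈ 0.65714.
MLE ignores the prior: p̂_MLE = k/n = 19/26 ≈ 0.73077.
Difference = 23/35 − 19/26 = -67/910 ≈ -0.0736.

MAP − MLE = -0.0736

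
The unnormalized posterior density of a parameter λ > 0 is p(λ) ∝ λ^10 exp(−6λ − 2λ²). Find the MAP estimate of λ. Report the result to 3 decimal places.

ℓ'(λ) = 10/λ − 6 − 4λ. Setting this to zero and multiplying by λ: 4λ² + 6λ − 10 = 0.
λ = (−6 + √(6² + 4·4·10)) / (2·4) = (−6 + √196) / 8 = (−6 + 14)/8 = 1.
ℓ''(λ) = −10/λ² − 4 < 0, confirming a maximum.

λ̂_MAP = 1.000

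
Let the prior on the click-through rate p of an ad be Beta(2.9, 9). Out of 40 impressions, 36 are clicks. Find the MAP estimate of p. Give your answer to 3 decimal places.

Prior: Beta(2.9, 9).
Data: 36 successes in 40 trials. The binomial likelihood contributes p^36(1−p)^4, so the posterior is Beta(2.9+36, 9+4) = Beta(38.9, 13).
For Beta(a, b) with a, b > 1 the mode is (a−1)/(a+b−2) = 37.9/49.9 ≈ 0.760.

p̂_MAP = 0.760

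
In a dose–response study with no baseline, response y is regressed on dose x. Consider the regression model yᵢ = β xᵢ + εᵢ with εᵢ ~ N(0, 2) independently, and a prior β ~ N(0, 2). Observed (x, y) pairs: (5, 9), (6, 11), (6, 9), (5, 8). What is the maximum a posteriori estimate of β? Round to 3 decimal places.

log p(β | y) = −Σ(yᵢ − βxᵢ)²/(2·2) − β²/(2·2) + const.
Setting the derivative to zero: Σxᵢ(yᵢ − βxᵢ)/2 − β/2 = 0, so β = Σxᵢyᵢ / (Σxᵢ² + σ²/τ²).
Σxᵢyᵢ = 5·9 + 6·11 + 6·9 + 5·8 = 205; Σxᵢ² = 122; σ²/τ² = 1.
β̂_MAP = 205 / (122 + 1) = 205/123 ≈ 1.667.

β̂_MAP = 1.667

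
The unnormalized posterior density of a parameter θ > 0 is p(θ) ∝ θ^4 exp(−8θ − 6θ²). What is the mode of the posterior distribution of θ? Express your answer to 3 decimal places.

θ̂_MAP = 0.333

ℓ'(θ) = 4/θ − 8 − 12θ. Setting this to zero and multiplying by θ: 12θ² + 8θ − 4 = 0.
θ = (−8 + √(8² + 4·12·4)) / (2·12) = (−8 + √256) / 24 = (−8 + 16)/24 = 1/3.
ℓ''(θ) = −4/θ² − 12 < 0, confirming a maximum.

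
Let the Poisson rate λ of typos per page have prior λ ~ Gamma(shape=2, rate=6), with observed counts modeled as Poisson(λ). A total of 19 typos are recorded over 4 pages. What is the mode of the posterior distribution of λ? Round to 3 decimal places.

Σxᵢ = 19, n = 4.
Posterior ∝ λe^(−6λ) · λ^19e^(−4λ) = λ^20e^(−10λ), i.e. Gamma(shape=21, rate=10).
The mode of a Gamma(a, b) with a ≥ 1 (shape–rate) is (a−1)/b = 20/10 ≈ 2.000.

λ̂_MAP = 2.000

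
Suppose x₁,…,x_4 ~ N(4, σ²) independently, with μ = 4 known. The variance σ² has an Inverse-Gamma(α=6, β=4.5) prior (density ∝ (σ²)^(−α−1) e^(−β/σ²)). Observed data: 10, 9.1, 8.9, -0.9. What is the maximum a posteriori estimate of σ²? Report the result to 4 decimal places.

Sum of squared deviations about the known mean: SS = (10−4)² + (9.1−4)² + (8.9−4)² + (-0.9−4)² = 110.03.
The Normal likelihood contributes (σ²)^(−n/2) exp(−SS/(2σ²)), so the posterior is Inverse-Gamma(α + n/2, β + SS/2) = Inverse-Gamma(8, 59.515).
The mode of Inverse-Gamma(a, b) is b/(a+1) = 59.515/9 ≈ 6.6128.

σ̂²_MAP = 6.6128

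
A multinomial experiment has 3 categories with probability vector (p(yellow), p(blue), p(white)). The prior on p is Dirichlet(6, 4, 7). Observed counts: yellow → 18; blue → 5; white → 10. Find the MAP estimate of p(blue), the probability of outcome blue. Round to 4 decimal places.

The posterior is Dirichlet(αᵢ + nᵢ) = Dirichlet(24, 9, 17).
For a Dirichlet(a₁,…,a_K) with all aᵢ > 1, the mode has j-th component (aⱼ − 1)/(Σaᵢ − K).
Here Σaᵢ = 50 and K = 3, so p(blue) = (9 − 1)/(50 − 3) = 8/47 ≈ 0.1702.

MAP estimate of p(blue) = 0.1702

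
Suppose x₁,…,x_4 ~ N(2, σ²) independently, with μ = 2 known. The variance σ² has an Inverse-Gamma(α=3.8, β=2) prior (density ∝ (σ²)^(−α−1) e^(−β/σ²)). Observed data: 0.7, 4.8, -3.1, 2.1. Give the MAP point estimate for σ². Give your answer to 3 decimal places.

σ̂²_MAP = 2.908

Sum of squared deviations about the known mean: SS = (0.7−2)² + (4.8−2)² + (-3.1−2)² + (2.1−2)² = 35.55.
The Normal likelihood contributes (σ²)^(−n/2) exp(−SS/(2σ²)), so the posterior is Inverse-Gamma(α + n/2, β + SS/2) = Inverse-Gamma(5.8, 19.775).
The mode of Inverse-Gamma(a, b) is b/(a+1) = 19.775/6.8 ≈ 2.908.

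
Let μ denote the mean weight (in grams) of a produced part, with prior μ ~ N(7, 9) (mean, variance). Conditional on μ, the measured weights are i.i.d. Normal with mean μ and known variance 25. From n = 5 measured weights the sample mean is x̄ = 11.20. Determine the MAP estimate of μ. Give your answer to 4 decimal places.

n = 5, x̄ = 11.20.
For a Normal prior and Normal likelihood with known variance, the posterior is Normal; its mode equals its mean, the precision-weighted average.
Prior precision 1/σ₀² = 1/9; data precision n/σ² = 5/25 = 0.2.
μ̂ = ((1/9)·7 + 0.2·11.2) / (1/9 + 0.2) = (679/225)/(14/45) = 9.7000.

μ̂_MAP = 9.7000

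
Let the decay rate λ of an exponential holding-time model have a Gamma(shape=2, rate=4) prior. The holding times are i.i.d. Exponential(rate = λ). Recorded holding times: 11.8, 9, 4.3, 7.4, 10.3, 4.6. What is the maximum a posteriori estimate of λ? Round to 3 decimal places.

λ̂_MAP = 0.136

The Exponential(rate=λ) likelihood is ∝ λ^n e^(−λΣtᵢ). Here n = 6 and Σtᵢ = 11.8 + 9 + 4.3 + 7.4 + 10.3 + 4.6 = 47.4.
Posterior ∝ λe^(−4λ) · λ^6e^(−47.4λ) = λ^7e^(−51.4λ), i.e. Gamma(8, 51.4).
Mode = (a−1)/b = 7/51.4 ≈ 0.136.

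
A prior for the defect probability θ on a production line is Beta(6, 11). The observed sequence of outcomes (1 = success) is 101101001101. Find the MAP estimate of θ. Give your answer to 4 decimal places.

Prior: Beta(6, 11).
Data: 7 successes in 12 trials (from the sequence). The binomial likelihood contributes θ^7(1−θ)^5, so the posterior is Beta(6+7, 11+5) = Beta(13, 16).
For Beta(a, b) with a, b > 1 the mode is (a−1)/(a+b−2) = 12/27 ≈ 0.4444.

θ̂_MAP = 0.4444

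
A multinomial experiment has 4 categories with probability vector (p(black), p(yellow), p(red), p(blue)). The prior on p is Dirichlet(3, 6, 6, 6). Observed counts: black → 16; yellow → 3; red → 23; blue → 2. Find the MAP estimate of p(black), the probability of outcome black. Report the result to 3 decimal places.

MAP estimate of p(black) = 0.295

The posterior is Dirichlet(αᵢ + nᵢ) = Dirichlet(19, 9, 29, 8).
For a Dirichlet(a₁,…,a_K) with all aᵢ > 1, the mode has j-th component (aⱼ − 1)/(Σaᵢ − K).
Here Σaᵢ = 65 and K = 4, so p(black) = (19 − 1)/(65 − 4) = 18/61 ≈ 0.295.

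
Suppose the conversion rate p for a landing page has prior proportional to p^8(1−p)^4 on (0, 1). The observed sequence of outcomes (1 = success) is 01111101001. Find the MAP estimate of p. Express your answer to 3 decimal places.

The prior density ∝ p^8(1−p)^4 is the kernel of Beta(9, 5).
Data: 7 successes in 11 trials (from the sequence). The binomial likelihood contributes p^7(1−p)^4, so the posterior is Beta(9+7, 5+4) = Beta(16, 9).
For Beta(a, b) with a, b > 1 the mode is (a−1)/(a+b−2) = 15/23 ≈ 0.652.

p̂_MAP = 0.652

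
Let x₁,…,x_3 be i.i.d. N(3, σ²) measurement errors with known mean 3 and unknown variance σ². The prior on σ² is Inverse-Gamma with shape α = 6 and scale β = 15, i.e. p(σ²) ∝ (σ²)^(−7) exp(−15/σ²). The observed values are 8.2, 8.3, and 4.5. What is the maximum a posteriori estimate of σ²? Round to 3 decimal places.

σ̂²_MAP = 5.140

Sum of squared deviations about the known mean: SS = (8.2−3)² + (8.3−3)² + (4.5−3)² = 57.38.
The Normal likelihood contributes (σ²)^(−n/2) exp(−SS/(2σ²)), so the posterior is Inverse-Gamma(α + n/2, β + SS/2) = Inverse-Gamma(7.5, 43.69).
The mode of Inverse-Gamma(a, b) is b/(a+1) = 43.69/8.5 ≈ 5.140.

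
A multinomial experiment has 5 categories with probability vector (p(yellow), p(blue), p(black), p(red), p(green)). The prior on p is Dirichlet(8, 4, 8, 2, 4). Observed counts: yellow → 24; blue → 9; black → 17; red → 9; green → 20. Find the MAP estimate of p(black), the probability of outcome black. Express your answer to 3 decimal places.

The posterior is Dirichlet(αᵢ + nᵢ) = Dirichlet(32, 13, 25, 11, 24).
For a Dirichlet(a₁,…,a_K) with all aᵢ > 1, the mode has j-th component (aⱼ − 1)/(Σaᵢ − K).
Here Σaᵢ = 105 and K = 5, so p(black) = (25 − 1)/(105 − 5) = 24/100 ≈ 0.240.

MAP estimate of p(black) = 0.240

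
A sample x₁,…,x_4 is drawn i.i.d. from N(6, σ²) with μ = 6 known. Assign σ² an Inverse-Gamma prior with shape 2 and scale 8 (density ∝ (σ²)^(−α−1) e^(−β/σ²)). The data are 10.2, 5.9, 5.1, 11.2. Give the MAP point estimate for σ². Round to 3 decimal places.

σ̂²_MAP = 6.150

Sum of squared deviations about the known mean: SS = (10.2−6)² + (5.9−6)² + (5.1−6)² + (11.2−6)² = 45.5.
The Normal likelihood contributes (σ²)^(−n/2) exp(−SS/(2σ²)), so the posterior is Inverse-Gamma(α + n/2, β + SS/2) = Inverse-Gamma(4, 30.75).
The mode of Inverse-Gamma(a, b) is b/(a+1) = 30.75/5 ≈ 6.150.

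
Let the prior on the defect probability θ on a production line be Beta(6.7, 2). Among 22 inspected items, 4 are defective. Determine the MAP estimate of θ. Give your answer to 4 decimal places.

θ̂_MAP = 0.3380

Prior: Beta(6.7, 2).
Data: 4 successes in 22 trials. The binomial likelihood contributes θ^4(1−θ)^18, so the posterior is Beta(6.7+4, 2+18) = Beta(10.7, 20).
For Beta(a, b) with a, b > 1 the mode is (a−1)/(a+b−2) = 9.7/28.7 ≈ 0.3380.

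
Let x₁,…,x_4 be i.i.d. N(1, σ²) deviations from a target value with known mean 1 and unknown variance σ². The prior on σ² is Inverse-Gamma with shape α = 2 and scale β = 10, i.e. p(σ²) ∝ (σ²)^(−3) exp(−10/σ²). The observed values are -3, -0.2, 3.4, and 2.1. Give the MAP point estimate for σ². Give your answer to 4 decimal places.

Sum of squared deviations about the known mean: SS = (-3−1)² + (-0.2−1)² + (3.4−1)² + (2.1−1)² = 24.41.
The Normal likelihood contributes (σ²)^(−n/2) exp(−SS/(2σ²)), so the posterior is Inverse-Gamma(α + n/2, β + SS/2) = Inverse-Gamma(4, 22.205).
The mode of Inverse-Gamma(a, b) is b/(a+1) = 22.205/5 ≈ 4.4410.

σ̂²_MAP = 4.4410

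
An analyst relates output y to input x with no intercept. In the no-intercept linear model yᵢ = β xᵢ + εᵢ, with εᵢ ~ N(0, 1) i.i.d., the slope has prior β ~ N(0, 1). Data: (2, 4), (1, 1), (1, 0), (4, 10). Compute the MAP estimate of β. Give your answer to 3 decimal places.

β̂_MAP = 2.130

log p(β | y) = −Σ(yᵢ − βxᵢ)²/(2·1) − β²/(2·1) + const.
Setting the derivative to zero: Σxᵢ(yᵢ − βxᵢ)/1 − β/1 = 0, so β = Σxᵢyᵢ / (Σxᵢ² + σ²/τ²).
Σxᵢyᵢ = 2·4 + 1·1 + 1·0 + 4·10 = 49; Σxᵢ² = 22; σ²/τ² = 1.
β̂_MAP = 49 / (22 + 1) = 49/23 ≈ 2.130.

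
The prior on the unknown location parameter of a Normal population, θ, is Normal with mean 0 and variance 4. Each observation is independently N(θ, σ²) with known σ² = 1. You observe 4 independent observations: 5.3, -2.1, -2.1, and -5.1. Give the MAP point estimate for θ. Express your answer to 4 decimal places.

n = 4; x̄ = (5.3 + (-2.1) + (-2.1) + (-5.1))/4 = -4/4 = -1.
For a Normal prior and Normal likelihood with known variance, the posterior is Normal; its mode equals its mean, the precision-weighted average.
Prior precision 1/σ₀² = 1/4 = 0.25; data precision n/σ² = 4/1 = 4.
θ̂ = (0.25·0 + 4·(-1)) / (0.25 + 4) = (-4)/4.25 = -16/17 ≈ -0.9412.

θ̂_MAP = -0.9412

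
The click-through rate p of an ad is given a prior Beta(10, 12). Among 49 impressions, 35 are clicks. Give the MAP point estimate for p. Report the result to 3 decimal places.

Prior: Beta(10, 12).
Data: 35 successes in 49 trials. The binomial likelihood contributes p^35(1−p)^14, so the posterior is Beta(10+35, 12+14) = Beta(45, 26).
For Beta(a, b) with a, b > 1 the mode is (a−1)/(a+b−2) = 44/69 ≈ 0.638.

p̂_MAP = 0.638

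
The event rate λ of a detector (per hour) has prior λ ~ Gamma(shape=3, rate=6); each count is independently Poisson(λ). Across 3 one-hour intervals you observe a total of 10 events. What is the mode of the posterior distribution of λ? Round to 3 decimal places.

Σxᵢ = 10, n = 3.
Posterior ∝ λ^2e^(−6λ) · λ^10e^(−3λ) = λ^12e^(−9λ), i.e. Gamma(shape=13, rate=9).
The mode of a Gamma(a, b) with a ≥ 1 (shape–rate) is (a−1)/b = 12/9 ≈ 1.333.

λ̂_MAP = 1.333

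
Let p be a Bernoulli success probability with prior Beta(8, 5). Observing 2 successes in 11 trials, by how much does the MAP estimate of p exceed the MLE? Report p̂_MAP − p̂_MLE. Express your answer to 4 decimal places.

MAP − MLE = 0.2273

Posterior is Beta(10, 14); MAP = (10−1)/(24−2) = 9/22 ≈ 0.40909.
MLE ignores the prior: p̂_MLE = k/n = 2/11 ≈ 0.18182.
Difference = 9/22 − 2/11 = 5/22 ≈ 0.2273.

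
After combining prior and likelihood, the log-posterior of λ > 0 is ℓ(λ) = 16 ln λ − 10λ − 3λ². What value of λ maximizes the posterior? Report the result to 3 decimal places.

ℓ'(λ) = 16/λ − 10 − 6λ. Setting this to zero and multiplying by λ: 6λ² + 10λ − 16 = 0.
λ = (−10 + √(10² + 4·6·16)) / (2·6) = (−10 + √484) / 12 = (−10 + 22)/12 = 1.
ℓ''(λ) = −16/λ² − 6 < 0, confirming a maximum.

λ̂_MAP = 1.000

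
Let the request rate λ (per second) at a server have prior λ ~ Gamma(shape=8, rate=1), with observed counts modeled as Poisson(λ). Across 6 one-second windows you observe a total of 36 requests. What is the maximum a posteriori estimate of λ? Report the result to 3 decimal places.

Σxᵢ = 36, n = 6.
Posterior ∝ λ^7e^(−1λ) · λ^36e^(−6λ) = λ^43e^(−7λ), i.e. Gamma(shape=44, rate=7).
The mode of a Gamma(a, b) with a ≥ 1 (shape–rate) is (a−1)/b = 43/7 ≈ 6.143.

λ̂_MAP = 6.143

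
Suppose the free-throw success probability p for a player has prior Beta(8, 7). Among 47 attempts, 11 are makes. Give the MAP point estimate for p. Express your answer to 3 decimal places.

Prior: Beta(8, 7).
Data: 11 successes in 47 trials. The binomial likelihood contributes p^11(1−p)^36, so the posterior is Beta(8+11, 7+36) = Beta(19, 43).
For Beta(a, b) with a, b > 1 the mode is (a−1)/(a+b−2) = 18/60 ≈ 0.300.

p̂_MAP = 0.300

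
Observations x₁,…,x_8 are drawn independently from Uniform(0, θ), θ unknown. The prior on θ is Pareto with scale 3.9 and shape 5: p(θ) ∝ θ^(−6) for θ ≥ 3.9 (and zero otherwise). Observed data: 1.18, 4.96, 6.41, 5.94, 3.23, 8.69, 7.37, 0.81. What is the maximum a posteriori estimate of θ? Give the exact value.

θ̂_MAP = 8.69

The Uniform(0, θ) likelihood is θ^(−n) for θ ≥ max(xᵢ), zero otherwise. Here max(xᵢ) = 8.69.
Posterior ∝ θ^(−6) · θ^(−8) = θ^(−14) on θ ≥ max(3.9, 8.69) = 8.69.
This density is strictly decreasing in θ, so the posterior mode lies at the lower boundary of the support.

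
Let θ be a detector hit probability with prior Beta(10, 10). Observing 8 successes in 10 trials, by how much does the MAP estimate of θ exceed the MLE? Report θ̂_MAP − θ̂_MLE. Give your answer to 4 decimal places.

MAP − MLE = -0.1929

Posterior is Beta(18, 12); MAP = (18−1)/(30−2) = 17/28 ≈ 0.60714.
MLE ignores the prior: θ̂_MLE = k/n = 8/10 ≈ 0.80000.
Difference = 17/28 − 8/10 = -27/140 ≈ -0.1929.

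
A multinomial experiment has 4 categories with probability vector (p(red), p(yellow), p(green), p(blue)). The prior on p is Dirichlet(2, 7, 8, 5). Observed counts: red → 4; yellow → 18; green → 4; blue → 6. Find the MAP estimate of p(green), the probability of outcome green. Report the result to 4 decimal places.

The posterior is Dirichlet(αᵢ + nᵢ) = Dirichlet(6, 25, 12, 11).
For a Dirichlet(a₁,…,a_K) with all aᵢ > 1, the mode has j-th component (aⱼ − 1)/(Σaᵢ − K).
Here Σaᵢ = 54 and K = 4, so p(green) = (12 − 1)/(54 − 4) = 11/50 ≈ 0.2200.

MAP estimate of p(green) = 0.2200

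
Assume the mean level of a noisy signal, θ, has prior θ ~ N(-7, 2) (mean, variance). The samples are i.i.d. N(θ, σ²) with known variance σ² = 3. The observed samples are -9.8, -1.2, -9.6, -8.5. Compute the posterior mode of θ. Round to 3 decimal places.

n = 4; x̄ = ((-9.8) + (-1.2) + (-9.6) + (-8.5))/4 = -29.1/4 = -7.275.
For a Normal prior and Normal likelihood with known variance, the posterior is Normal; its mode equals its mean, the precision-weighted average.
Prior precision 1/σ₀² = 1/2 = 0.5; data precision n/σ² = 4/3.
θ̂ = (0.5·(-7) + (4/3)·(-7.275)) / (0.5 + 4/3) = (-13.2)/(11/6) = -7.200.

θ̂_MAP = -7.200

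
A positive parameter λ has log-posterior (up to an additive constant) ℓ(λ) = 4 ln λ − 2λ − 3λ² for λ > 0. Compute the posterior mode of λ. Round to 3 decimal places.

λ̂_MAP = 0.667

ℓ'(λ) = 4/λ − 2 − 6λ. Setting this to zero and multiplying by λ: 6λ² + 2λ − 4 = 0.
λ = (−2 + √(2² + 4·6·4)) / (2·6) = (−2 + √100) / 12 = (−2 + 10)/12 = 2/3.
ℓ''(λ) = −4/λ² − 6 < 0, confirming a maximum.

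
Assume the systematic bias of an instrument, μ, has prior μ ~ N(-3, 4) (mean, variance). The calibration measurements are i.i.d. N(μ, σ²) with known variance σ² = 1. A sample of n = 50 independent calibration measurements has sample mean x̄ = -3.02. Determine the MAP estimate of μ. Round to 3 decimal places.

μ̂_MAP = -3.020

n = 50, x̄ = -3.02.
For a Normal prior and Normal likelihood with known variance, the posterior is Normal; its mode equals its mean, the precision-weighted average.
Prior precision 1/σ₀² = 1/4 = 0.25; data precision n/σ² = 50/1 = 50.
μ̂ = (0.25·(-3) + 50·(-3.02)) / (0.25 + 50) = (-151.75)/50.25 = -607/201 ≈ -3.020.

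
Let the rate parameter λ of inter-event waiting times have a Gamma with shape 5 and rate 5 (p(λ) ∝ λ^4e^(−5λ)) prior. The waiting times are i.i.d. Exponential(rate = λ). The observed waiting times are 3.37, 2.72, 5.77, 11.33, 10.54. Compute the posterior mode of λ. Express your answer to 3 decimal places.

λ̂_MAP = 0.232

The Exponential(rate=λ) likelihood is ∝ λ^n e^(−λΣtᵢ). Here n = 5 and Σtᵢ = 3.37 + 2.72 + 5.77 + 11.33 + 10.54 = 33.73.
Posterior ∝ λ^4e^(−5λ) · λ^5e^(−33.73λ) = λ^9e^(−38.73λ), i.e. Gamma(10, 38.73).
Mode = (a−1)/b = 9/38.73 ≈ 0.232.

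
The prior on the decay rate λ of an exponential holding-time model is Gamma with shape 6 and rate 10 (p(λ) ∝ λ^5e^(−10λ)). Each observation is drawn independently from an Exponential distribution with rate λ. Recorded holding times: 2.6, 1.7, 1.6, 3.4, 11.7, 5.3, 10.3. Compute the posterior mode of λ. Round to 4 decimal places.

The Exponential(rate=λ) likelihood is ∝ λ^n e^(−λΣtᵢ). Here n = 7 and Σtᵢ = 2.6 + 1.7 + 1.6 + 3.4 + 11.7 + 5.3 + 10.3 = 36.6.
Posterior ∝ λ^5e^(−10λ) · λ^7e^(−36.6λ) = λ^12e^(−46.6λ), i.e. Gamma(13, 46.6).
Mode = (a−1)/b = 12/46.6 ≈ 0.2575.

λ̂_MAP = 0.2575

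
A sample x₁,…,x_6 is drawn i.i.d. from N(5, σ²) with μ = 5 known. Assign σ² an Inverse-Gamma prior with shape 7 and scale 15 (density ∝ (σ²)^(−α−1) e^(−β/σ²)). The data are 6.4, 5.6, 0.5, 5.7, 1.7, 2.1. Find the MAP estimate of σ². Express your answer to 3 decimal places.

Sum of squared deviations about the known mean: SS = (6.4−5)² + (5.6−5)² + (0.5−5)² + (5.7−5)² + (1.7−5)² + (2.1−5)² = 42.36.
The Normal likelihood contributes (σ²)^(−n/2) exp(−SS/(2σ²)), so the posterior is Inverse-Gamma(α + n/2, β + SS/2) = Inverse-Gamma(10, 36.18).
The mode of Inverse-Gamma(a, b) is b/(a+1) = 36.18/11 ≈ 3.289.

σ̂²_MAP = 3.289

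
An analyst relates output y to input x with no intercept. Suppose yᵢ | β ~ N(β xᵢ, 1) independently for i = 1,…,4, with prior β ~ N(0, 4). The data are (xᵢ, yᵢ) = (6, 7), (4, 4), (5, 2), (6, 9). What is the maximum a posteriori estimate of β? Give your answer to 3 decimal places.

log p(β | y) = −Σ(yᵢ − βxᵢ)²/(2·1) − β²/(2·4) + const.
Setting the derivative to zero: Σxᵢ(yᵢ − βxᵢ)/1 − β/4 = 0, so β = Σxᵢyᵢ / (Σxᵢ² + σ²/τ²).
Σxᵢyᵢ = 6·7 + 4·4 + 5·2 + 6·9 = 122; Σxᵢ² = 113; σ²/τ² = 0.25.
β̂_MAP = 122 / (113 + 0.25) = 122/113.25 ≈ 1.077.

β̂_MAP = 1.077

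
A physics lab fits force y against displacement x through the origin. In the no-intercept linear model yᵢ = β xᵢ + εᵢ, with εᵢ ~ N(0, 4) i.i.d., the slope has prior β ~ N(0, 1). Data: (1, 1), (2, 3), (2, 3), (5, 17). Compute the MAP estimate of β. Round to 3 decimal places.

log p(β | y) = −Σ(yᵢ − βxᵢ)²/(2·4) − β²/(2·1) + const.
Setting the derivative to zero: Σxᵢ(yᵢ − βxᵢ)/4 − β/1 = 0, so β = Σxᵢyᵢ / (Σxᵢ² + σ²/τ²).
Σxᵢyᵢ = 1·1 + 2·3 + 2·3 + 5·17 = 98; Σxᵢ² = 34; σ²/τ² = 4.
β̂_MAP = 98 / (34 + 4) = 98/38 ≈ 2.579.

β̂_MAP = 2.579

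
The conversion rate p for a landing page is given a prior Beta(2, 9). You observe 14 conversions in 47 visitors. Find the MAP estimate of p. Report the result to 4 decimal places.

Prior: Beta(2, 9).
Data: 14 successes in 47 trials. The binomial likelihood contributes p^14(1−p)^33, so the posterior is Beta(2+14, 9+33) = Beta(16, 42).
For Beta(a, b) with a, b > 1 the mode is (a−1)/(a+b−2) = 15/56 ≈ 0.2679.

p̂_MAP = 0.2679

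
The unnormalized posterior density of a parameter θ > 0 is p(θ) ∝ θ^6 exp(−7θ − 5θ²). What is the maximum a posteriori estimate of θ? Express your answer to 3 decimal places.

ℓ'(θ) = 6/θ − 7 − 10θ. Setting this to zero and multiplying by θ: 10θ² + 7θ − 6 = 0.
θ = (−7 + √(7² + 4·10·6)) / (2·10) = (−7 + √289) / 20 = (−7 + 17)/20 = 1/2.
ℓ''(θ) = −6/θ² − 10 < 0, confirming a maximum.

θ̂_MAP = 0.500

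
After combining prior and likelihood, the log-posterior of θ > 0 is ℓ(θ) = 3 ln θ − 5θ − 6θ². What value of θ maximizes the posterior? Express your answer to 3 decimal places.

ℓ'(θ) = 3/θ − 5 − 12θ. Setting this to zero and multiplying by θ: 12θ² + 5θ − 3 = 0.
θ = (−5 + √(5² + 4·12·3)) / (2·12) = (−5 + √169) / 24 = (−5 + 13)/24 = 1/3.
ℓ''(θ) = −3/θ² − 12 < 0, confirming a maximum.

θ̂_MAP = 0.333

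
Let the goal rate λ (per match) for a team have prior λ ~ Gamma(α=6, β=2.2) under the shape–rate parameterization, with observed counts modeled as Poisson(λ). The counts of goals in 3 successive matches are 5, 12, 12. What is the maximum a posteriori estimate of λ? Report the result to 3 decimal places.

Σxᵢ = 5+12+12 = 29, with n = 3.
Posterior ∝ λ^5e^(−2.2λ) · λ^29e^(−3λ) = λ^34e^(−5.2λ), i.e. Gamma(shape=35, rate=5.2).
The mode of a Gamma(a, b) with a ≥ 1 (shape–rate) is (a−1)/b = 34/5.2 ≈ 6.538.

λ̂_MAP = 6.538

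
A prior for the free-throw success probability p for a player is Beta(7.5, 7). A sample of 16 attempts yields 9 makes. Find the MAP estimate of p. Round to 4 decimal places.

p̂_MAP = 0.5439

Prior: Beta(7.5, 7).
Data: 9 successes in 16 trials. The binomial likelihood contributes p^9(1−p)^7, so the posterior is Beta(7.5+9, 7+7) = Beta(16.5, 14).
For Beta(a, b) with a, b > 1 the mode is (a−1)/(a+b−2) = 15.5/28.5 ≈ 0.5439.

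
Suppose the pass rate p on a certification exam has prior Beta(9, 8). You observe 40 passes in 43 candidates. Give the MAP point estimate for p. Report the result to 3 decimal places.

p̂_MAP = 0.828

Prior: Beta(9, 8).
Data: 40 successes in 43 trials. The binomial likelihood contributes p^40(1−p)^3, so the posterior is Beta(9+40, 8+3) = Beta(49, 11).
For Beta(a, b) with a, b > 1 the mode is (a−1)/(a+b−2) = 48/58 ≈ 0.828.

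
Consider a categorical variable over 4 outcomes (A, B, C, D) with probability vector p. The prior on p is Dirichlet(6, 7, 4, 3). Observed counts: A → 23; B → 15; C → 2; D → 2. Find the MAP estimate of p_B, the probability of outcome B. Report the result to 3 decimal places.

MAP estimate of p_B = 0.362

The posterior is Dirichlet(αᵢ + nᵢ) = Dirichlet(29, 22, 6, 5).
For a Dirichlet(a₁,…,a_K) with all aᵢ > 1, the mode has j-th component (aⱼ − 1)/(Σaᵢ − K).
Here Σaᵢ = 62 and K = 4, so p_B = (22 − 1)/(62 − 4) = 21/58 ≈ 0.362.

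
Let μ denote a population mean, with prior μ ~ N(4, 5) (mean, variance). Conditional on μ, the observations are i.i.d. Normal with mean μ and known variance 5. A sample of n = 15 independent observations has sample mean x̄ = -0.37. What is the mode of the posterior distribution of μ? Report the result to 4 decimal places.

n = 15, x̄ = -0.37.
For a Normal prior and Normal likelihood with known variance, the posterior is Normal; its mode equals its mean, the precision-weighted average.
Prior precision 1/σ₀² = 1/5 = 0.2; data precision n/σ² = 15/5 = 3.
μ̂ = (0.2·4 + 3·(-0.37)) / (0.2 + 3) = (-0.31)/3.2 = -0.096875 ≈ -0.0969.

μ̂_MAP = -0.0969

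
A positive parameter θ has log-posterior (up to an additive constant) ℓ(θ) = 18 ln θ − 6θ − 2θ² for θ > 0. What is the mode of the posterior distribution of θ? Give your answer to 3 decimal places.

ℓ'(θ) = 18/θ − 6 − 4θ. Setting this to zero and multiplying by θ: 4θ² + 6θ − 18 = 0.
θ = (−6 + √(6² + 4·4·18)) / (2·4) = (−6 + √324) / 8 = (−6 + 18)/8 = 3/2.
ℓ''(θ) = −18/θ² − 4 < 0, confirming a maximum.

θ̂_MAP = 1.500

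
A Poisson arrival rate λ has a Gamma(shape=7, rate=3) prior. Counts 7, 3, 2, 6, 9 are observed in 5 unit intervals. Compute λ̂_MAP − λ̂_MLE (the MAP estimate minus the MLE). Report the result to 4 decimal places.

MAP − MLE = -1.2750

Σxᵢ = 27. Posterior is Gamma(34, 8); MAP = (34−1)/8 = 33/8 ≈ 4.12500.
MLE = x̄ = 27/5 ≈ 5.40000.
Difference = 33/8 − 27/5 = -51/40 ≈ -1.2750.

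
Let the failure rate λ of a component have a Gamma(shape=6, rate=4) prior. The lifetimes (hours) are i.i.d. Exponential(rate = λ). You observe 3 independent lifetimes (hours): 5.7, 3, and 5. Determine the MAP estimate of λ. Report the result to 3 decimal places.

λ̂_MAP = 0.452

The Exponential(rate=λ) likelihood is ∝ λ^n e^(−λΣtᵢ). Here n = 3 and Σtᵢ = 5.7 + 3 + 5 = 13.7.
Posterior ∝ λ^5e^(−4λ) · λ^3e^(−13.7λ) = λ^8e^(−17.7λ), i.e. Gamma(9, 17.7).
Mode = (a−1)/b = 8/17.7 ≈ 0.452.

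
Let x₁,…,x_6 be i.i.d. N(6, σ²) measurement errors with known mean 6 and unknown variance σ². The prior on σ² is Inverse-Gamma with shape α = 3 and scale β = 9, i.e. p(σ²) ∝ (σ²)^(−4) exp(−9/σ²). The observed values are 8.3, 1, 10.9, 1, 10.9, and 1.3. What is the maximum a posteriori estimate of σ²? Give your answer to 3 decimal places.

σ̂²_MAP = 10.243

Sum of squared deviations about the known mean: SS = (8.3−6)² + (1−6)² + (10.9−6)² + (1−6)² + (10.9−6)² + (1.3−6)² = 125.4.
The Normal likelihood contributes (σ²)^(−n/2) exp(−SS/(2σ²)), so the posterior is Inverse-Gamma(α + n/2, β + SS/2) = Inverse-Gamma(6, 71.7).
The mode of Inverse-Gamma(a, b) is b/(a+1) = 71.7/7 ≈ 10.243.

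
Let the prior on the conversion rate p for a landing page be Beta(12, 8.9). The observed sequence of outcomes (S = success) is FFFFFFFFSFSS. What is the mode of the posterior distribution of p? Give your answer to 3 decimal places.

Prior: Beta(12, 8.9).
Data: 3 successes in 12 trials (from the sequence). The binomial likelihood contributes p^3(1−p)^9, so the posterior is Beta(12+3, 8.9+9) = Beta(15, 17.9).
For Beta(a, b) with a, b > 1 the mode is (a−1)/(a+b−2) = 14/30.9 ≈ 0.453.

p̂_MAP = 0.453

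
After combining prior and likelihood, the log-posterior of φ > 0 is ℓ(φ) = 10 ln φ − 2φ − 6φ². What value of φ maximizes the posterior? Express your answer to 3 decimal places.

ℓ'(φ) = 10/φ − 2 − 12φ. Setting this to zero and multiplying by φ: 12φ² + 2φ − 10 = 0.
φ = (−2 + √(2² + 4·12·10)) / (2·12) = (−2 + √484) / 24 = (−2 + 22)/24 = 5/6.
ℓ''(φ) = −10/φ² − 12 < 0, confirming a maximum.

φ̂_MAP = 0.833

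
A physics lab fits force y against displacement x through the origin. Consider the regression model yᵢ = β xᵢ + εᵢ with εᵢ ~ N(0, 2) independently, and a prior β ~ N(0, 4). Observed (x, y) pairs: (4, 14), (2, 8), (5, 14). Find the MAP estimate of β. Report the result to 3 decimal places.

β̂_MAP = 3.121

log p(β | y) = −Σ(yᵢ − βxᵢ)²/(2·2) − β²/(2·4) + const.
Setting the derivative to zero: Σxᵢ(yᵢ − βxᵢ)/2 − β/4 = 0, so β = Σxᵢyᵢ / (Σxᵢ² + σ²/τ²).
Σxᵢyᵢ = 4·14 + 2·8 + 5·14 = 142; Σxᵢ² = 45; σ²/τ² = 0.5.
β̂_MAP = 142 / (45 + 0.5) = 142/45.5 ≈ 3.121.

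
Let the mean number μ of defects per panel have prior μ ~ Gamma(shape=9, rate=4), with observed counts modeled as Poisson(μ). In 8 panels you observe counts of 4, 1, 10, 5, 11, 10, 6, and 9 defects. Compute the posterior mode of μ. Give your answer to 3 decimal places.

Σxᵢ = 4+1+10+5+11+10+6+9 = 56, with n = 8.
Posterior ∝ μ^8e^(−4μ) · μ^56e^(−8μ) = μ^64e^(−12μ), i.e. Gamma(shape=65, rate=12).
The mode of a Gamma(a, b) with a ≥ 1 (shape–rate) is (a−1)/b = 64/12 ≈ 5.333.

μ̂_MAP = 5.333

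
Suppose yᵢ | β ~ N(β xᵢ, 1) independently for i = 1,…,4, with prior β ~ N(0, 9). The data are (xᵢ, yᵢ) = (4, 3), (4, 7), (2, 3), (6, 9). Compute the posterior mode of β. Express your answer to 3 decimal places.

β̂_MAP = 1.387

log p(β | y) = −Σ(yᵢ − βxᵢ)²/(2·1) − β²/(2·9) + const.
Setting the derivative to zero: Σxᵢ(yᵢ − βxᵢ)/1 − β/9 = 0, so β = Σxᵢyᵢ / (Σxᵢ² + σ²/τ²).
Σxᵢyᵢ = 4·3 + 4·7 + 2·3 + 6·9 = 100; Σxᵢ² = 72; σ²/τ² = 1/9.
β̂_MAP = 100 / (72 + 1/9) = 100/(649/9) = 900/649 ≈ 1.387.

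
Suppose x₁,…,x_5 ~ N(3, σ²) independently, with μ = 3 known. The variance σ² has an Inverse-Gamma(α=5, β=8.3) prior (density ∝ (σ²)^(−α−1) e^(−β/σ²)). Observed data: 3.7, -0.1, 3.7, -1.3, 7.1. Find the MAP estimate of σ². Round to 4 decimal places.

σ̂²_MAP = 3.6759

Sum of squared deviations about the known mean: SS = (3.7−3)² + (-0.1−3)² + (3.7−3)² + (-1.3−3)² + (7.1−3)² = 45.89.
The Normal likelihood contributes (σ²)^(−n/2) exp(−SS/(2σ²)), so the posterior is Inverse-Gamma(α + n/2, β + SS/2) = Inverse-Gamma(7.5, 31.245).
The mode of Inverse-Gamma(a, b) is b/(a+1) = 31.245/8.5 ≈ 3.6759.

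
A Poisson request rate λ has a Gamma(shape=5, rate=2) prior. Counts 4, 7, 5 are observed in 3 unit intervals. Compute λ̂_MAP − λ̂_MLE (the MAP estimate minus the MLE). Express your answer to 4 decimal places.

Σxᵢ = 16. Posterior is Gamma(21, 5); MAP = (21−1)/5 = 20/5 ≈ 4.00000.
MLE = x̄ = 16/3 ≈ 5.33333.
Difference = 20/5 − 16/3 = -4/3 ≈ -1.3333.

MAP − MLE = -1.3333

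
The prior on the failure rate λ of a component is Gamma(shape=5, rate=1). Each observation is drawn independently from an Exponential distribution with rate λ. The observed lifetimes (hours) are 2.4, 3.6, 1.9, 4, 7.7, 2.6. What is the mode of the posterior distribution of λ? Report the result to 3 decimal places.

λ̂_MAP = 0.431

The Exponential(rate=λ) likelihood is ∝ λ^n e^(−λΣtᵢ). Here n = 6 and Σtᵢ = 2.4 + 3.6 + 1.9 + 4 + 7.7 + 2.6 = 22.2.
Posterior ∝ λ^4e^(−1λ) · λ^6e^(−22.2λ) = λ^10e^(−23.2λ), i.e. Gamma(11, 23.2).
Mode = (a−1)/b = 10/23.2 ≈ 0.431.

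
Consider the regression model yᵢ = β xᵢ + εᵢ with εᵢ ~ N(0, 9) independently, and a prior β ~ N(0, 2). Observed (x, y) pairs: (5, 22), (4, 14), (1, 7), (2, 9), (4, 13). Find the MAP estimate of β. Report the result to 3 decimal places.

β̂_MAP = 3.654

log p(β | y) = −Σ(yᵢ − βxᵢ)²/(2·9) − β²/(2·2) + const.
Setting the derivative to zero: Σxᵢ(yᵢ − βxᵢ)/9 − β/2 = 0, so β = Σxᵢyᵢ / (Σxᵢ² + σ²/τ²).
Σxᵢyᵢ = 5·22 + 4·14 + 1·7 + 2·9 + 4·13 = 243; Σxᵢ² = 62; σ²/τ² = 4.5.
β̂_MAP = 243 / (62 + 4.5) = 243/66.5 ≈ 3.654.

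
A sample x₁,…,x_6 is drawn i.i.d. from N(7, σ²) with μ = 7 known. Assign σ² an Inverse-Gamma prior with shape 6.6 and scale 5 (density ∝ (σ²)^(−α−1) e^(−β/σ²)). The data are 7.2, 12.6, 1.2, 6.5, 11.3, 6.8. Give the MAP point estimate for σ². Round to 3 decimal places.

Sum of squared deviations about the known mean: SS = (7.2−7)² + (12.6−7)² + (1.2−7)² + (6.5−7)² + (11.3−7)² + (6.8−7)² = 83.82.
The Normal likelihood contributes (σ²)^(−n/2) exp(−SS/(2σ²)), so the posterior is Inverse-Gamma(α + n/2, β + SS/2) = Inverse-Gamma(9.6, 46.91).
The mode of Inverse-Gamma(a, b) is b/(a+1) = 46.91/10.6 ≈ 4.425.

σ̂²_MAP = 4.425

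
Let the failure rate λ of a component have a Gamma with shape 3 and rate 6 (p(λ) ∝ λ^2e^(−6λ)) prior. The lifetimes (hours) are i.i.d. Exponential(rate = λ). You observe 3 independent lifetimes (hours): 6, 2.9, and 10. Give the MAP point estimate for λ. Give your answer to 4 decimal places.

The Exponential(rate=λ) likelihood is ∝ λ^n e^(−λΣtᵢ). Here n = 3 and Σtᵢ = 6 + 2.9 + 10 = 18.9.
Posterior ∝ λ^2e^(−6λ) · λ^3e^(−18.9λ) = λ^5e^(−24.9λ), i.e. Gamma(6, 24.9).
Mode = (a−1)/b = 5/24.9 ≈ 0.2008.

λ̂_MAP = 0.2008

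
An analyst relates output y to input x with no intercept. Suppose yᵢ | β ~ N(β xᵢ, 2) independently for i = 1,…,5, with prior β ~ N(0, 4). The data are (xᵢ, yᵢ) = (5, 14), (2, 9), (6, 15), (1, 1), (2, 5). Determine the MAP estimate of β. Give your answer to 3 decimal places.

β̂_MAP = 2.681

log p(β | y) = −Σ(yᵢ − βxᵢ)²/(2·2) − β²/(2·4) + const.
Setting the derivative to zero: Σxᵢ(yᵢ − βxᵢ)/2 − β/4 = 0, so β = Σxᵢyᵢ / (Σxᵢ² + σ²/τ²).
Σxᵢyᵢ = 5·14 + 2·9 + 6·15 + 1·1 + 2·5 = 189; Σxᵢ² = 70; σ²/τ² = 0.5.
β̂_MAP = 189 / (70 + 0.5) = 189/70.5 ≈ 2.681.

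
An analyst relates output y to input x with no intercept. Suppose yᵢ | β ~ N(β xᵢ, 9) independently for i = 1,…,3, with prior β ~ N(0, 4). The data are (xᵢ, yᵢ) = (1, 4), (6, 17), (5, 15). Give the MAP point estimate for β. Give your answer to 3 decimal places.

log p(β | y) = −Σ(yᵢ − βxᵢ)²/(2·9) − β²/(2·4) + const.
Setting the derivative to zero: Σxᵢ(yᵢ − βxᵢ)/9 − β/4 = 0, so β = Σxᵢyᵢ / (Σxᵢ² + σ²/τ²).
Σxᵢyᵢ = 1·4 + 6·17 + 5·15 = 181; Σxᵢ² = 62; σ²/τ² = 2.25.
β̂_MAP = 181 / (62 + 2.25) = 181/64.25 ≈ 2.817.

β̂_MAP = 2.817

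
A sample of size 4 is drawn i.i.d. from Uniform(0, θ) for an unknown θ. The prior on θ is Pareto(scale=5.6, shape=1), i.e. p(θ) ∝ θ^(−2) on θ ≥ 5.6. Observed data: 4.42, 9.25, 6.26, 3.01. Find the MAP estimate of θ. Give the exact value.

θ̂_MAP = 9.25

The Uniform(0, θ) likelihood is θ^(−n) for θ ≥ max(xᵢ), zero otherwise. Here max(xᵢ) = 9.25.
Posterior ∝ θ^(−2) · θ^(−4) = θ^(−6) on θ ≥ max(5.6, 9.25) = 9.25.
This density is strictly decreasing in θ, so the posterior mode lies at the lower boundary of the support.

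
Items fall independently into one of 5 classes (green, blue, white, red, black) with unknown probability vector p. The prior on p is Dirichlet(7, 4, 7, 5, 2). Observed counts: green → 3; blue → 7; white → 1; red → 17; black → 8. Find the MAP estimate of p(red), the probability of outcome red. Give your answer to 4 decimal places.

The posterior is Dirichlet(αᵢ + nᵢ) = Dirichlet(10, 11, 8, 22, 10).
For a Dirichlet(a₁,…,a_K) with all aᵢ > 1, the mode has j-th component (aⱼ − 1)/(Σaᵢ − K).
Here Σaᵢ = 61 and K = 5, so p(red) = (22 − 1)/(61 − 5) = 21/56 ≈ 0.3750.

MAP estimate of p(red) = 0.3750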